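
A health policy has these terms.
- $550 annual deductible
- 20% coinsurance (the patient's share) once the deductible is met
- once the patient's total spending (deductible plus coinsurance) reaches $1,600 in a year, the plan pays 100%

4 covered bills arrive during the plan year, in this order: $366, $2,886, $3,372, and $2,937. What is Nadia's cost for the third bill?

$509.60

#1 ($366): all of it applies to the deductible. Patient pays $366; OOP now $366.
#2 ($2,886): $184 finishes the deductible; $2,702 goes to coinsurance; patient's 20% is $540.40. Cost to patient: $724.40. OOP to date $1,090.40.
#3 ($3,372): 20% coinsurance on $3,372 = $674.40. That would push OOP to $1,764.80, over the $1,600 cap, so patient pays $1,600 − $1,090.40 = $509.60.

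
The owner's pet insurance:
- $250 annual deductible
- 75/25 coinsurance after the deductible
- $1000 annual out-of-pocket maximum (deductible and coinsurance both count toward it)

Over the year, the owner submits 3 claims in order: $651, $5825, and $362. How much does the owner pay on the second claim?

Claim 1 — $651: $250 finishes the deductible; $401 goes to coinsurance; 25% of $401 = $100.25. Owner owes $350.25 (running OOP $350.25).
Claim 2 — $5825: deductible already satisfied, so owner's share is 25% × $5825 = $1456.25. That would push OOP to $1806.50, over the $1000 cap, so owner pays $1000 − $350.25 = $649.75.

$649.75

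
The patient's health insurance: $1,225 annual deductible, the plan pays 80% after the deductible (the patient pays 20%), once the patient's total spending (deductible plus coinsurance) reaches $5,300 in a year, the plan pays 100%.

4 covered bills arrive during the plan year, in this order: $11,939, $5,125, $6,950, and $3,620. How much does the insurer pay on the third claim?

$6,042.80

#1 ($11,939): $1,225 to deductible, leaving $10,714; 20% of $10,714 = $2,142.80. Cost to patient: $3,367.80. OOP to date $3,367.80. Insurer: $11,939 − $3,367.80 = $8,571.20.
#2 ($5,125): deductible met; 20% of $5,125 = $1,025. Patient pays $1,025; OOP now $4,392.80. Plan pays $5,125 − $1,025 = $4,100.
#3 ($6,950): 20% coinsurance on $6,950 = $1,390. Adding that to $4,392.80 gives $5,782.80, past the $5,300 cap; patient pays only $5,300 − $4,392.80 = $907.20. Insurer: $6,950 − $907.20 = $6,042.80.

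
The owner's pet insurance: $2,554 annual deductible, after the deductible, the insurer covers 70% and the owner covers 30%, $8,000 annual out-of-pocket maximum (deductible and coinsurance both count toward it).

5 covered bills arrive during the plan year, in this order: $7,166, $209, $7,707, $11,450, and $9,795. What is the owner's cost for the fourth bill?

$1,687.60

Claim 1 ($7,166): $2,554 finishes the deductible; $4,612 goes to coinsurance; coinsurance $4,612 × 30% = $1,383.60. Cost to owner: $3,937.60. OOP to date $3,937.60.
Claim 2 ($209): deductible already satisfied, so owner's share is 30% × $209 = $62.70. Owner owes $62.70 (running OOP $4,000.30).
Claim 3 ($7,707): deductible met; 30% of $7,707 = $2,312.10. Owner owes $2,312.10 (running OOP $6,312.40).
Claim 4 ($11,450): deductible met; 30% of $11,450 = $3,435. That would push OOP to $9,747.40, over the $8,000 cap, so owner pays $8,000 − $6,312.40 = $1,687.60.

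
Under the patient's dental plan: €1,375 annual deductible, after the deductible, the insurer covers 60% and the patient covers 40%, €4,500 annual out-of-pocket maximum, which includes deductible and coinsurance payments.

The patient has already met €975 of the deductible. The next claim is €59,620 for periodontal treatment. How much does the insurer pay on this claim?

€56,095

Deductible still to meet: €1,375 − €975 = €400.
That leaves €59,620 − €400 = €59,220 for coinsurance.
40% of €59,220 = €23,688 falls to the patient.
Patient responsibility before any cap: €400 + €23,688 = €24,088.
That would bring total out-of-pocket to €25,063, past the €4,500 cap. The patient is capped at €4,500 − €975 = €3,525 on this claim.
Insurer pays the balance: €59,620 − €3,525 = €56,095.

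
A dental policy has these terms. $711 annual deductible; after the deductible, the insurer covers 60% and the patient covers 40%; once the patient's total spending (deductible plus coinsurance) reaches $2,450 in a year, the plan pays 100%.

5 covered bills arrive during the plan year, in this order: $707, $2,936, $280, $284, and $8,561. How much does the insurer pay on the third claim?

$168

Claim 1 — $707: all of it applies to the deductible. Patient pays $707; OOP now $707. Insurer: $707 − $707 = $0.
Claim 2 — $2,936: $4 finishes the deductible; $2,932 goes to coinsurance; patient's 40% is $1,172.80. Patient owes $1,176.80 (running OOP $1,883.80). Insurer: $2,936 − $1,176.80 = $1,759.20.
Claim 3 — $280: deductible met; 40% of $280 = $112. Patient pays $112; OOP now $1,995.80. Plan pays $280 − $112 = $168.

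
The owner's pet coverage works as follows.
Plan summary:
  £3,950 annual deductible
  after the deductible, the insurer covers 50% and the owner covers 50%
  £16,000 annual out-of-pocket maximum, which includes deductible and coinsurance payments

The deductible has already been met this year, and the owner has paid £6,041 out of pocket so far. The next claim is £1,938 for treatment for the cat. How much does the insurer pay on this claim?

The deductible is already satisfied, so the full bill goes to coinsurance.
Owner's 50% share of £1,938 is £969.
Cumulative spending £6,041 + £969 = £7,010 stays under the £16,000 maximum.
The insurer covers the remainder: £1,938 − £969 = £969.

£969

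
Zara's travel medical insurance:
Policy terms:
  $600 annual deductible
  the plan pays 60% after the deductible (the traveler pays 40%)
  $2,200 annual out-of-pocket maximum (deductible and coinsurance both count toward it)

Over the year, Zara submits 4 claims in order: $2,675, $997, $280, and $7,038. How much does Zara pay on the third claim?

$112

#1 ($2,675): deductible takes $600, $2,075 remains; traveler's 40% is $830. Traveler pays $1,430; OOP now $1,430.
#2 ($997): deductible already satisfied, so traveler's share is 40% × $997 = $398.80. Cost to traveler: $398.80. OOP to date $1,828.80.
#3 ($280): deductible already satisfied, so traveler's share is 40% × $280 = $112. Cost to traveler: $112. OOP to date $1,940.80.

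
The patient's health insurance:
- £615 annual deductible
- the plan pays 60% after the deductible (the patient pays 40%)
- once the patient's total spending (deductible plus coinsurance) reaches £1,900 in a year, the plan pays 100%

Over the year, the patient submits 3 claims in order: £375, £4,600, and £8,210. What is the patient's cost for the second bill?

Bill 1, £375: entire amount goes to the deductible. Patient pays £375; OOP now £375.
Bill 2, £4,600: £240 to deductible, leaving £4,360; 40% of £4,360 = £1,744. Claim cost before the cap: £240 + £1,744 = £1,984. That would push OOP to £2,359, over the £1,900 cap, so patient pays £1,900 − £375 = £1,525.

£1,525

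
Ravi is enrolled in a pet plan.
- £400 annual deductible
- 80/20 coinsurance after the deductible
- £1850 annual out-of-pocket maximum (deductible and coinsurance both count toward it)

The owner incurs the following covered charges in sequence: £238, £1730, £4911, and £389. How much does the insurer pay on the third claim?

£3928.80

#1 (£238): fully absorbed by the deductible. Owner owes £238 (running OOP £238). Plan pays £238 − £238 = £0.
#2 (£1730): £162 finishes the deductible; £1568 goes to coinsurance; 20% of £1568 = £313.60. Cost to owner: £475.60. OOP to date £713.60. Insurer: £1730 − £475.60 = £1254.40.
#3 (£4911): deductible met; 20% of £4911 = £982.20. Owner owes £982.20 (running OOP £1695.80). Plan pays £4911 − £982.20 = £3928.80.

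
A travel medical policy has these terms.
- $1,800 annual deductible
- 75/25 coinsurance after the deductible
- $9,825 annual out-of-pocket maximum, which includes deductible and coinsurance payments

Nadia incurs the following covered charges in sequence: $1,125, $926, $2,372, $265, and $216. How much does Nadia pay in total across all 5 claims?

Bill 1, $1,125: entire amount goes to the deductible. Traveler pays $1,125; OOP now $1,125.
Bill 2, $926: $675 to deductible, leaving $251; 25% of $251 = $62.75. Traveler pays $737.75; OOP now $1,862.75.
Bill 3, $2,372: 25% coinsurance on $2,372 = $593. Cost to traveler: $593. OOP to date $2,455.75.
Bill 4, $265: deductible met; 25% of $265 = $66.25. Traveler owes $66.25 (running OOP $2,522).
Bill 5, $216: deductible met; 25% of $216 = $54. Traveler pays $54; OOP now $2,576.
Summing the traveler's payments: $1,125 + $737.75 + $593 + $66.25 + $54 = $2,576.

$2,576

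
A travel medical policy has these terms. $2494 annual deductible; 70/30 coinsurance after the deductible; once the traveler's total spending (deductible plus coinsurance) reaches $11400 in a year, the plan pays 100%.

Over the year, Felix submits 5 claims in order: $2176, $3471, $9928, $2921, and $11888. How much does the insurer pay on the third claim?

Bill 1, $2176: fully absorbed by the deductible. Traveler owes $2176 (running OOP $2176). Insurer: $2176 − $2176 = $0.
Bill 2, $3471: $318 finishes the deductible; $3153 goes to coinsurance; 30% of $3153 = $945.90. Cost to traveler: $1263.90. OOP to date $3439.90. Plan pays $3471 − $1263.90 = $2207.10.
Bill 3, $9928: deductible met; 30% of $9928 = $2978.40. Cost to traveler: $2978.40. OOP to date $6418.30. Plan pays $9928 − $2978.40 = $6949.60.

$6949.60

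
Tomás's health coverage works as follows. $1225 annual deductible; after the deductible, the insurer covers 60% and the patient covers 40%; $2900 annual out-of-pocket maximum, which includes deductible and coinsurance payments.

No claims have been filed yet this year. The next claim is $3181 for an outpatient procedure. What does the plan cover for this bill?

$1173.60

Deductible not yet touched, so the first $1225 of the bill goes to the deductible.
After the $1225 deductible portion, $3181 − $1225 = $1956 is subject to coinsurance.
Coinsurance: $1956 × 40% = $782.40.
So the patient owes $1225 + $782.40 = $2007.40 before any cap.
Cumulative spending $0 + $2007.40 = $2007.40 stays under the $2900 maximum.
Insurer pays the balance: $3181 − $2007.40 = $1173.60.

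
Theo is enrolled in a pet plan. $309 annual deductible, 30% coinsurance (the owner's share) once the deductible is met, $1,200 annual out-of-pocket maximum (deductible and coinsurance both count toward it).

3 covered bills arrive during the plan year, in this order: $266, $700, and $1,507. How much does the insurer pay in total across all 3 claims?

Bill 1, $266: all of it applies to the deductible. Owner owes $266 (running OOP $266). Plan pays $266 − $266 = $0.
Bill 2, $700: $43 to deductible, leaving $657; coinsurance $657 × 30% = $197.10. Owner owes $240.10 (running OOP $506.10). Insurer: $700 − $240.10 = $459.90.
Bill 3, $1,507: 30% coinsurance on $1,507 = $452.10. Owner pays $452.10; OOP now $958.20. Plan pays $1,507 − $452.10 = $1,054.90.
Insurer total = bills − owner's total = $2,473 − $958.20 = $1,514.80.

$1,514.80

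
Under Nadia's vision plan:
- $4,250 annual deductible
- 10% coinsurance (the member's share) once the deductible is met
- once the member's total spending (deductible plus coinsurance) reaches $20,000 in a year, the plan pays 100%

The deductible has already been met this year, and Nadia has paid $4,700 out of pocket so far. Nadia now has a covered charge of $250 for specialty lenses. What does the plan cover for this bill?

The deductible is already satisfied, so the full bill goes to coinsurance.
Member's 10% share of $250 is $25.
Total out-of-pocket so far would be $4,700 + $25 = $4,725, below the $20,000 cap — no reduction.
The insurer covers the remainder: $250 − $25 = $225.

$225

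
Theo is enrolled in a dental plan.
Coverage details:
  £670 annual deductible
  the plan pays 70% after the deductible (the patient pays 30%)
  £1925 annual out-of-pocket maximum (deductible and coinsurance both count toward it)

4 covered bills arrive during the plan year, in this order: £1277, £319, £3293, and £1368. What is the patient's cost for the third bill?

£977.20

#1 (£1277): £670 to deductible, leaving £607; patient's 30% is £182.10. Cost to patient: £852.10. OOP to date £852.10.
#2 (£319): 30% coinsurance on £319 = £95.70. Patient pays £95.70; OOP now £947.80.
#3 (£3293): 30% coinsurance on £3293 = £987.90. Adding that to £947.80 gives £1935.70, past the £1925 cap; patient pays only £1925 − £947.80 = £977.20.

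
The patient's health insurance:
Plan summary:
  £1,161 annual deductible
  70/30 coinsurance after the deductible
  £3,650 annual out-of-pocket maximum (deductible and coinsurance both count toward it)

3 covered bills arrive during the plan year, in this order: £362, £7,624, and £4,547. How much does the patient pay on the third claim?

#1 (£362): all of it applies to the deductible. Patient pays £362; OOP now £362.
#2 (£7,624): £799 finishes the deductible; £6,825 goes to coinsurance; coinsurance £6,825 × 30% = £2,047.50. Cost to patient: £2,846.50. OOP to date £3,208.50.
#3 (£4,547): deductible met; 30% of £4,547 = £1,364.10. That would push OOP to £4,572.60, over the £3,650 cap, so patient pays £3,650 − £3,208.50 = £441.50.

£441.50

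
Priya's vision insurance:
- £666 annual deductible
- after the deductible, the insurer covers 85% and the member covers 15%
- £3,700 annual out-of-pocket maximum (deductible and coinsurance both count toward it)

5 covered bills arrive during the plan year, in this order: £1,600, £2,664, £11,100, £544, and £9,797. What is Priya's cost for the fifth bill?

Claim 1 (£1,600): £666 to deductible, leaving £934; 15% of £934 = £140.10. Member owes £806.10 (running OOP £806.10).
Claim 2 (£2,664): deductible met; 15% of £2,664 = £399.60. Member pays £399.60; OOP now £1,205.70.
Claim 3 (£11,100): 15% coinsurance on £11,100 = £1,665. Cost to member: £1,665. OOP to date £2,870.70.
Claim 4 (£544): deductible met; 15% of £544 = £81.60. Member pays £81.60; OOP now £2,952.30.
Claim 5 (£9,797): deductible met; 15% of £9,797 = £1,469.55. Adding that to £2,952.30 gives £4,421.85, past the £3,700 cap; member pays only £3,700 − £2,952.30 = £747.70.

£747.70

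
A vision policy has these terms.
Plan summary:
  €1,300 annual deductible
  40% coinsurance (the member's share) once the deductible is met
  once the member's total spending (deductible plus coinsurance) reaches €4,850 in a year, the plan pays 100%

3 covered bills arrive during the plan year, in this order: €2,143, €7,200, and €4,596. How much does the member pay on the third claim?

Claim 1 (€2,143): €1,300 finishes the deductible; €843 goes to coinsurance; 40% of €843 = €337.20. Member pays €1,637.20; OOP now €1,637.20.
Claim 2 (€7,200): deductible met; 40% of €7,200 = €2,880. Cost to member: €2,880. OOP to date €4,517.20.
Claim 3 (€4,596): deductible met; 40% of €4,596 = €1,838.40. OOP would hit €6,355.60 > €4,850, so the cap limits the member to €4,850 − €4,517.20 = €332.80.

€332.80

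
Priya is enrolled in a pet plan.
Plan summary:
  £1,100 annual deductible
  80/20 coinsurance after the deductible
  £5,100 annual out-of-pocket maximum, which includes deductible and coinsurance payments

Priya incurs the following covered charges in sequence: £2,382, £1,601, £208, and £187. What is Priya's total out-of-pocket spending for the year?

£1,755.60

Claim 1 — £2,382: £1,100 to deductible, leaving £1,282; 20% of £1,282 = £256.40. Cost to owner: £1,356.40. OOP to date £1,356.40.
Claim 2 — £1,601: 20% coinsurance on £1,601 = £320.20. Owner owes £320.20 (running OOP £1,676.60).
Claim 3 — £208: 20% coinsurance on £208 = £41.60. Owner pays £41.60; OOP now £1,718.20.
Claim 4 — £187: deductible already satisfied, so owner's share is 20% × £187 = £37.40. Owner owes £37.40 (running OOP £1,755.60).
Summing the owner's payments: £1,356.40 + £320.20 + £41.60 + £37.40 = £1,755.60.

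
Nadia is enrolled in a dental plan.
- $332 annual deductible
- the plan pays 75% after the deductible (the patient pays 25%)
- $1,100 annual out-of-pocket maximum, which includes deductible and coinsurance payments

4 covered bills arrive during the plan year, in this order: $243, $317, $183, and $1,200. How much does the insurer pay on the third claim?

Bill 1, $243: all of it applies to the deductible. Patient owes $243 (running OOP $243). Insurer: $243 − $243 = $0.
Bill 2, $317: deductible takes $89, $228 remains; patient's 25% is $57. Patient owes $146 (running OOP $389). Plan pays $317 − $146 = $171.
Bill 3, $183: deductible already satisfied, so patient's share is 25% × $183 = $45.75. Cost to patient: $45.75. OOP to date $434.75. Insurer: $183 − $45.75 = $137.25.

$137.25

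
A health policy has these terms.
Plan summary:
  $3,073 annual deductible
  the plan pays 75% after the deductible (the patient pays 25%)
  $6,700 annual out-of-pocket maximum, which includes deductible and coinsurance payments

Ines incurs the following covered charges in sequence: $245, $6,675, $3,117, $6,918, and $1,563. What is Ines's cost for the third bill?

$779.25

Bill 1, $245: all of it applies to the deductible. Patient owes $245 (running OOP $245).
Bill 2, $6,675: $2,828 to deductible, leaving $3,847; coinsurance $3,847 × 25% = $961.75. Patient owes $3,789.75 (running OOP $4,034.75).
Bill 3, $3,117: deductible already satisfied, so patient's share is 25% × $3,117 = $779.25. Patient pays $779.25; OOP now $4,814.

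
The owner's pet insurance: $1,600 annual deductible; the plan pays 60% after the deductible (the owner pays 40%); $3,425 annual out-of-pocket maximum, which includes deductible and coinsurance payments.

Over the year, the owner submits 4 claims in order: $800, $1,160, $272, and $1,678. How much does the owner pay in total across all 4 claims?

Bill 1, $800: fully absorbed by the deductible. Owner pays $800; OOP now $800.
Bill 2, $1,160: deductible takes $800, $360 remains; 40% of $360 = $144. Owner pays $944; OOP now $1,744.
Bill 3, $272: 40% coinsurance on $272 = $108.80. Owner owes $108.80 (running OOP $1,852.80).
Bill 4, $1,678: 40% coinsurance on $1,678 = $671.20. Owner pays $671.20; OOP now $2,524.
Summing the owner's payments: $800 + $944 + $108.80 + $671.20 = $2,524.

$2,524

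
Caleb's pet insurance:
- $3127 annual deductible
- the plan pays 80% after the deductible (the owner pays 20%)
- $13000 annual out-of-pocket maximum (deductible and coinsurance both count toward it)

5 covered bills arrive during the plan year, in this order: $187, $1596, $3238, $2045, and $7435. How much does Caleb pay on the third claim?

$1722.80

Claim 1 ($187): fully absorbed by the deductible. Owner owes $187 (running OOP $187).
Claim 2 ($1596): fully absorbed by the deductible. Owner pays $1596; OOP now $1783.
Claim 3 ($3238): $1344 finishes the deductible; $1894 goes to coinsurance; 20% of $1894 = $378.80. Cost to owner: $1722.80. OOP to date $3505.80.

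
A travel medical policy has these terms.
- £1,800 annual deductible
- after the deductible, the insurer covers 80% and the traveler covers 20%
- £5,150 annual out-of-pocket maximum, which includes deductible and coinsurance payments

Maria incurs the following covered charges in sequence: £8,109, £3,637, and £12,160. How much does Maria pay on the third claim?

Claim 1 (£8,109): deductible takes £1,800, £6,309 remains; coinsurance £6,309 × 20% = £1,261.80. Cost to traveler: £3,061.80. OOP to date £3,061.80.
Claim 2 (£3,637): 20% coinsurance on £3,637 = £727.40. Traveler owes £727.40 (running OOP £3,789.20).
Claim 3 (£12,160): 20% coinsurance on £12,160 = £2,432. That would push OOP to £6,221.20, over the £5,150 cap, so traveler pays £5,150 − £3,789.20 = £1,360.80.

£1,360.80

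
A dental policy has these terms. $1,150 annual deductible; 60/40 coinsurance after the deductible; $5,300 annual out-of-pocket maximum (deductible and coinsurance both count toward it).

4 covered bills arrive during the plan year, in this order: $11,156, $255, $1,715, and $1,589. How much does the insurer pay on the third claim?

Claim 1 ($11,156): $1,150 to deductible, leaving $10,006; 40% of $10,006 = $4,002.40. Patient owes $5,152.40 (running OOP $5,152.40). Plan pays $11,156 − $5,152.40 = $6,003.60.
Claim 2 ($255): deductible already satisfied, so patient's share is 40% × $255 = $102. Patient pays $102; OOP now $5,254.40. Plan pays $255 − $102 = $153.
Claim 3 ($1,715): 40% coinsurance on $1,715 = $686. That would push OOP to $5,940.40, over the $5,300 cap, so patient pays $5,300 − $5,254.40 = $45.60. Insurer: $1,715 − $45.60 = $1,669.40.

$1,669.40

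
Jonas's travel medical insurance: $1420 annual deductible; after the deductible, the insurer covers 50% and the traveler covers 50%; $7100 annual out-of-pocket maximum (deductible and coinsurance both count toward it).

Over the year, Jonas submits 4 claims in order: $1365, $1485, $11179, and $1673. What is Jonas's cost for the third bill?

Bill 1, $1365: fully absorbed by the deductible. Traveler owes $1365 (running OOP $1365).
Bill 2, $1485: deductible takes $55, $1430 remains; coinsurance $1430 × 50% = $715. Traveler owes $770 (running OOP $2135).
Bill 3, $11179: 50% coinsurance on $11179 = $5589.50. That would push OOP to $7724.50, over the $7100 cap, so traveler pays $7100 − $2135 = $4965.

$4965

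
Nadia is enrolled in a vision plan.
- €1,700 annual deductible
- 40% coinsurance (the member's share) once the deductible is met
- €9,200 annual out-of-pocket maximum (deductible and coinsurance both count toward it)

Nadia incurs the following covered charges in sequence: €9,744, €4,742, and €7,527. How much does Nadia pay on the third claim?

€2,385.60

Bill 1, €9,744: deductible takes €1,700, €8,044 remains; member's 40% is €3,217.60. Member owes €4,917.60 (running OOP €4,917.60).
Bill 2, €4,742: 40% coinsurance on €4,742 = €1,896.80. Member pays €1,896.80; OOP now €6,814.40.
Bill 3, €7,527: deductible already satisfied, so member's share is 40% × €7,527 = €3,010.80. That would push OOP to €9,825.20, over the €9,200 cap, so member pays €9,200 − €6,814.40 = €2,385.60.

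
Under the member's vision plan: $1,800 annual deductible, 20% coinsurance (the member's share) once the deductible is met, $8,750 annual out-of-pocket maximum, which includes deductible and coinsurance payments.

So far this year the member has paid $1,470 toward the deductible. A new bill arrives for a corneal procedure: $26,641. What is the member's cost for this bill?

$5,592.20

$1,470 of the $1,800 deductible is already met, leaving $330.
That leaves $26,641 − $330 = $26,311 for coinsurance.
20% of $26,311 = $5,262.20 falls to the member.
So the member owes $330 + $5,262.20 = $5,592.20 before any cap.
Cumulative spending $1,470 + $5,592.20 = $7,062.20 stays under the $8,750 maximum.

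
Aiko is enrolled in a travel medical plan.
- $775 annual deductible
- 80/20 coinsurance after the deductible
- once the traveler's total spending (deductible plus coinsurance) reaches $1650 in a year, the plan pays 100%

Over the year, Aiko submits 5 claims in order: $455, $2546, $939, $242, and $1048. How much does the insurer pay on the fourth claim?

$193.60

Claim 1 ($455): all of it applies to the deductible. Traveler pays $455; OOP now $455. Plan pays $455 − $455 = $0.
Claim 2 ($2546): $320 to deductible, leaving $2226; coinsurance $2226 × 20% = $445.20. Traveler pays $765.20; OOP now $1220.20. Insurer: $2546 − $765.20 = $1780.80.
Claim 3 ($939): deductible met; 20% of $939 = $187.80. Traveler owes $187.80 (running OOP $1408). Plan pays $939 − $187.80 = $751.20.
Claim 4 ($242): deductible met; 20% of $242 = $48.40. Traveler owes $48.40 (running OOP $1456.40). Plan pays $242 − $48.40 = $193.60.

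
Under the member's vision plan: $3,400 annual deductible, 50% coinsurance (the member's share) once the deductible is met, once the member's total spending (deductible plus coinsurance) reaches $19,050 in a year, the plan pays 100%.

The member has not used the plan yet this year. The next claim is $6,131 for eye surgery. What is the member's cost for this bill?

$4,765.50

Deductible not yet touched, so the first $3,400 of the bill goes to the deductible.
That leaves $6,131 − $3,400 = $2,731 for coinsurance.
Coinsurance: $2,731 × 50% = $1,365.50.
Member responsibility before any cap: $3,400 + $1,365.50 = $4,765.50.
Total out-of-pocket so far would be $0 + $4,765.50 = $4,765.50, below the $19,050 cap — no reduction.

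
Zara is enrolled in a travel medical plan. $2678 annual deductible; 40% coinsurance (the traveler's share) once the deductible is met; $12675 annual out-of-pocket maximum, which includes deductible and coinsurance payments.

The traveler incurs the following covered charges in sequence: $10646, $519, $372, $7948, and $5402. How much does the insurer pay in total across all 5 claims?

$13325.40

Claim 1 — $10646: $2678 to deductible, leaving $7968; coinsurance $7968 × 40% = $3187.20. Cost to traveler: $5865.20. OOP to date $5865.20. Plan pays $10646 − $5865.20 = $4780.80.
Claim 2 — $519: deductible met; 40% of $519 = $207.60. Traveler owes $207.60 (running OOP $6072.80). Plan pays $519 − $207.60 = $311.40.
Claim 3 — $372: 40% coinsurance on $372 = $148.80. Traveler pays $148.80; OOP now $6221.60. Plan pays $372 − $148.80 = $223.20.
Claim 4 — $7948: deductible already satisfied, so traveler's share is 40% × $7948 = $3179.20. Cost to traveler: $3179.20. OOP to date $9400.80. Insurer: $7948 − $3179.20 = $4768.80.
Claim 5 — $5402: deductible already satisfied, so traveler's share is 40% × $5402 = $2160.80. Cost to traveler: $2160.80. OOP to date $11561.60. Plan pays $5402 − $2160.80 = $3241.20.
Insurer total: $4780.80 + $311.40 + $223.20 + $4768.80 + $3241.20 = $13325.40.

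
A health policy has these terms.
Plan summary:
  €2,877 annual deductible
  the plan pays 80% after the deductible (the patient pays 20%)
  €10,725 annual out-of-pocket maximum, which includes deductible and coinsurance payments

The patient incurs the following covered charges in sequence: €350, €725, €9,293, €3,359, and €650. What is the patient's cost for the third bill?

€3,300.20

#1 (€350): fully absorbed by the deductible. Cost to patient: €350. OOP to date €350.
#2 (€725): fully absorbed by the deductible. Cost to patient: €725. OOP to date €1,075.
#3 (€9,293): €1,802 finishes the deductible; €7,491 goes to coinsurance; coinsurance €7,491 × 20% = €1,498.20. Patient pays €3,300.20; OOP now €4,375.20.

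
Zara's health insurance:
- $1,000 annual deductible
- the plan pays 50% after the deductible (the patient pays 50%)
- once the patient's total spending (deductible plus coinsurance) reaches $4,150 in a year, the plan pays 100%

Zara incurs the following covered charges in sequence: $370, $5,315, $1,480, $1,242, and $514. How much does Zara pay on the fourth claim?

Bill 1, $370: entire amount goes to the deductible. Cost to patient: $370. OOP to date $370.
Bill 2, $5,315: deductible takes $630, $4,685 remains; patient's 50% is $2,342.50. Patient pays $2,972.50; OOP now $3,342.50.
Bill 3, $1,480: deductible already satisfied, so patient's share is 50% × $1,480 = $740. Patient pays $740; OOP now $4,082.50.
Bill 4, $1,242: deductible already satisfied, so patient's share is 50% × $1,242 = $621. That would push OOP to $4,703.50, over the $4,150 cap, so patient pays $4,150 − $4,082.50 = $67.50.

$67.50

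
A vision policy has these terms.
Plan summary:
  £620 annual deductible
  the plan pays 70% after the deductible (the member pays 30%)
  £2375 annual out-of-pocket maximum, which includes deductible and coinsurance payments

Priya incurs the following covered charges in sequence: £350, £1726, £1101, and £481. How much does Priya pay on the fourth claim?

£144.30

Bill 1, £350: entire amount goes to the deductible. Member owes £350 (running OOP £350).
Bill 2, £1726: £270 finishes the deductible; £1456 goes to coinsurance; 30% of £1456 = £436.80. Member owes £706.80 (running OOP £1056.80).
Bill 3, £1101: deductible met; 30% of £1101 = £330.30. Cost to member: £330.30. OOP to date £1387.10.
Bill 4, £481: deductible already satisfied, so member's share is 30% × £481 = £144.30. Member pays £144.30; OOP now £1531.40.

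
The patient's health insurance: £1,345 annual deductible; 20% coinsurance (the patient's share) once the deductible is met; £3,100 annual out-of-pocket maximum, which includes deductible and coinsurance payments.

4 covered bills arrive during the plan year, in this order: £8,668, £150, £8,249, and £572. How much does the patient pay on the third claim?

Claim 1 — £8,668: £1,345 finishes the deductible; £7,323 goes to coinsurance; 20% of £7,323 = £1,464.60. Cost to patient: £2,809.60. OOP to date £2,809.60.
Claim 2 — £150: deductible met; 20% of £150 = £30. Patient pays £30; OOP now £2,839.60.
Claim 3 — £8,249: deductible met; 20% of £8,249 = £1,649.80. OOP would hit £4,489.40 > £3,100, so the cap limits the patient to £3,100 − £2,839.60 = £260.40.

£260.40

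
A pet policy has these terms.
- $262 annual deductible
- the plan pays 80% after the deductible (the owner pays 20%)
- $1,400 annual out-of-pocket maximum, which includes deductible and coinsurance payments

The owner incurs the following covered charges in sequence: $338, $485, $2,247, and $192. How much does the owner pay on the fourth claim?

$38.40

#1 ($338): $262 to deductible, leaving $76; owner's 20% is $15.20. Owner pays $277.20; OOP now $277.20.
#2 ($485): 20% coinsurance on $485 = $97. Owner pays $97; OOP now $374.20.
#3 ($2,247): 20% coinsurance on $2,247 = $449.40. Owner owes $449.40 (running OOP $823.60).
#4 ($192): deductible met; 20% of $192 = $38.40. Owner owes $38.40 (running OOP $862).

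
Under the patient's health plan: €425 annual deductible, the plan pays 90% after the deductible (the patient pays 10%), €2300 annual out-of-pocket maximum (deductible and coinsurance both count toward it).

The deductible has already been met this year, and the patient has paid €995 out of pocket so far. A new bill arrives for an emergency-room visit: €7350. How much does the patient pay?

With the deductible met, the entire €7350 is subject to coinsurance.
Patient's 10% share of €7350 is €735.
Year-to-date out-of-pocket becomes €995 + €735 = €1730, still under the €2300 maximum, so no cap applies.

€735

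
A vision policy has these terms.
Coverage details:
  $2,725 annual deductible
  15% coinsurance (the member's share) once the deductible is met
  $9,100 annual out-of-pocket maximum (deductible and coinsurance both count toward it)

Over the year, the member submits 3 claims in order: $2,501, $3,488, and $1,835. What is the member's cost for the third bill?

$275.25

Claim 1 ($2,501): all of it applies to the deductible. Member owes $2,501 (running OOP $2,501).
Claim 2 ($3,488): $224 to deductible, leaving $3,264; member's 15% is $489.60. Member pays $713.60; OOP now $3,214.60.
Claim 3 ($1,835): deductible met; 15% of $1,835 = $275.25. Member pays $275.25; OOP now $3,489.85.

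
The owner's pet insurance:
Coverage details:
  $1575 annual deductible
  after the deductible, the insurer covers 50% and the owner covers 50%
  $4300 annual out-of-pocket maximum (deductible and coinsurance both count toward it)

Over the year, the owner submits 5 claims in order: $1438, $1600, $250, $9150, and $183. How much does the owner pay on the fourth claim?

Claim 1 ($1438): fully absorbed by the deductible. Cost to owner: $1438. OOP to date $1438.
Claim 2 ($1600): deductible takes $137, $1463 remains; 50% of $1463 = $731.50. Cost to owner: $868.50. OOP to date $2306.50.
Claim 3 ($250): deductible already satisfied, so owner's share is 50% × $250 = $125. Cost to owner: $125. OOP to date $2431.50.
Claim 4 ($9150): 50% coinsurance on $9150 = $4575. Adding that to $2431.50 gives $7006.50, past the $4300 cap; owner pays only $4300 − $2431.50 = $1868.50.

$1868.50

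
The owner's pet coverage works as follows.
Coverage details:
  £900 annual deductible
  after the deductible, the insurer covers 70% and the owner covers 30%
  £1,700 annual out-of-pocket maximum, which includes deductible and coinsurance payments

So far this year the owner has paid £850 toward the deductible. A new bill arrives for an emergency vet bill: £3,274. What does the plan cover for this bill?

£2,424

Remaining deductible: £900 − £850 = £50.
After the £50 deductible portion, £3,274 − £50 = £3,224 is subject to coinsurance.
Coinsurance: £3,224 × 30% = £967.20.
So the owner owes £50 + £967.20 = £1,017.20 before any cap.
That would bring total out-of-pocket to £1,867.20, past the £1,700 cap. The owner is capped at £1,700 − £850 = £850 on this claim.
Insurer pays the balance: £3,274 − £850 = £2,424.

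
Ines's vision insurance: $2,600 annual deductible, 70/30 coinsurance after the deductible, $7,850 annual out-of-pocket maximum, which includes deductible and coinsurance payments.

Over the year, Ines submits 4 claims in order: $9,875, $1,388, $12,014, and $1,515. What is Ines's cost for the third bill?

Bill 1, $9,875: $2,600 to deductible, leaving $7,275; 30% of $7,275 = $2,182.50. Member owes $4,782.50 (running OOP $4,782.50).
Bill 2, $1,388: 30% coinsurance on $1,388 = $416.40. Member pays $416.40; OOP now $5,198.90.
Bill 3, $12,014: deductible met; 30% of $12,014 = $3,604.20. OOP would hit $8,803.10 > $7,850, so the cap limits the member to $7,850 − $5,198.90 = $2,651.10.

$2,651.10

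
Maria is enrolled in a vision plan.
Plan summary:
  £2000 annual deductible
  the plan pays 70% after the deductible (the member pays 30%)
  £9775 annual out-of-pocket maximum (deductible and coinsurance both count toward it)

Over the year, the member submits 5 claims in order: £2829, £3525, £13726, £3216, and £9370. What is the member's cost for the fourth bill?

£964.80

Bill 1, £2829: deductible takes £2000, £829 remains; 30% of £829 = £248.70. Cost to member: £2248.70. OOP to date £2248.70.
Bill 2, £3525: deductible met; 30% of £3525 = £1057.50. Member pays £1057.50; OOP now £3306.20.
Bill 3, £13726: deductible met; 30% of £13726 = £4117.80. Cost to member: £4117.80. OOP to date £7424.
Bill 4, £3216: deductible already satisfied, so member's share is 30% × £3216 = £964.80. Cost to member: £964.80. OOP to date £8388.80.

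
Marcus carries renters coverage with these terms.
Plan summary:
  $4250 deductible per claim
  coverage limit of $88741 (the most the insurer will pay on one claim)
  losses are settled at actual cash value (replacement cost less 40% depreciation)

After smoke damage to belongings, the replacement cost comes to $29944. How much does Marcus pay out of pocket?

Actual cash value after 40% depreciation: $29944 × 60% = $17966.40.
Less the $4250 deductible: $17966.40 − $4250 = $13716.40.
$13716.40 ≤ $88741, so the limit doesn't bind; insurer pays $13716.40.
Out of pocket: $29944 − $13716.40 = $16227.60.

$16227.60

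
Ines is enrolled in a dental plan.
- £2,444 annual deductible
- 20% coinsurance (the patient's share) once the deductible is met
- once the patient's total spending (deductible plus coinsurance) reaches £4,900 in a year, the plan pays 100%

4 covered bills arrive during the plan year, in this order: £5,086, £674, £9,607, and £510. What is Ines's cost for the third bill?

Claim 1 — £5,086: £2,444 finishes the deductible; £2,642 goes to coinsurance; coinsurance £2,642 × 20% = £528.40. Patient pays £2,972.40; OOP now £2,972.40.
Claim 2 — £674: deductible met; 20% of £674 = £134.80. Cost to patient: £134.80. OOP to date £3,107.20.
Claim 3 — £9,607: deductible met; 20% of £9,607 = £1,921.40. That would push OOP to £5,028.60, over the £4,900 cap, so patient pays £4,900 − £3,107.20 = £1,792.80.

£1,792.80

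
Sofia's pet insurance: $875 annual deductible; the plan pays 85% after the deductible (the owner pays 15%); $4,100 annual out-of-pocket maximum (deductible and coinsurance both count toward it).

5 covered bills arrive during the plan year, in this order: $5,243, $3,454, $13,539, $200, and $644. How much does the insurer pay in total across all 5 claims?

Claim 1 ($5,243): deductible takes $875, $4,368 remains; coinsurance $4,368 × 15% = $655.20. Cost to owner: $1,530.20. OOP to date $1,530.20. Plan pays $5,243 − $1,530.20 = $3,712.80.
Claim 2 ($3,454): 15% coinsurance on $3,454 = $518.10. Cost to owner: $518.10. OOP to date $2,048.30. Insurer: $3,454 − $518.10 = $2,935.90.
Claim 3 ($13,539): deductible met; 15% of $13,539 = $2,030.85. Owner pays $2,030.85; OOP now $4,079.15. Plan pays $13,539 − $2,030.85 = $11,508.15.
Claim 4 ($200): 15% coinsurance on $200 = $30. OOP would hit $4,109.15 > $4,100, so the cap limits the owner to $4,100 − $4,079.15 = $20.85. Insurer: $200 − $20.85 = $179.15.
Claim 5 ($644): 15% coinsurance on $644 = $96.60. That would push OOP to $4,196.60, over the $4,100 cap, so owner pays $4,100 − $4,100 = $0. Plan pays $644 − $0 = $644.
Insurer total = bills − owner's total = $23,080 − $4,100 = $18,980.

$18,980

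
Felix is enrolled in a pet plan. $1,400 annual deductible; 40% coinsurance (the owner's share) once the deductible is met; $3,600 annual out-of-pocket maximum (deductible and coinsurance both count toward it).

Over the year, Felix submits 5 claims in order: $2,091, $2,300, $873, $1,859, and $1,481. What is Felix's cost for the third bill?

#1 ($2,091): $1,400 to deductible, leaving $691; 40% of $691 = $276.40. Owner owes $1,676.40 (running OOP $1,676.40).
#2 ($2,300): deductible already satisfied, so owner's share is 40% × $2,300 = $920. Owner owes $920 (running OOP $2,596.40).
#3 ($873): 40% coinsurance on $873 = $349.20. Owner owes $349.20 (running OOP $2,945.60).

$349.20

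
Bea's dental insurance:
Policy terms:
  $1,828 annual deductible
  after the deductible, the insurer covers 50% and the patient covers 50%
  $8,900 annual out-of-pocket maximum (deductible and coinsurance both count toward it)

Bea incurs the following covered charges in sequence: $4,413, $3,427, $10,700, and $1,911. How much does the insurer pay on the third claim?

$6,634

Claim 1 ($4,413): $1,828 to deductible, leaving $2,585; 50% of $2,585 = $1,292.50. Cost to patient: $3,120.50. OOP to date $3,120.50. Insurer: $4,413 − $3,120.50 = $1,292.50.
Claim 2 ($3,427): 50% coinsurance on $3,427 = $1,713.50. Patient owes $1,713.50 (running OOP $4,834). Insurer: $3,427 − $1,713.50 = $1,713.50.
Claim 3 ($10,700): 50% coinsurance on $10,700 = $5,350. That would push OOP to $10,184, over the $8,900 cap, so patient pays $8,900 − $4,834 = $4,066. Plan pays $10,700 − $4,066 = $6,634.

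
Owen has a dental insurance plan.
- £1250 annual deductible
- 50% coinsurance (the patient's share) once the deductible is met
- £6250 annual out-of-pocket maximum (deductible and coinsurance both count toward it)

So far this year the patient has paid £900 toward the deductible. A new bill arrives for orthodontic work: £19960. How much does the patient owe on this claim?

Deductible still to meet: £1250 − £900 = £350.
That leaves £19960 − £350 = £19610 for coinsurance.
Patient's 50% share of £19610 is £9805.
So the patient owes £350 + £9805 = £10155 before any cap.
Year-to-date out-of-pocket would reach £900 + £10155 = £11055, above the £6250 maximum, so the patient pays only £6250 − £900 = £5350.

£5350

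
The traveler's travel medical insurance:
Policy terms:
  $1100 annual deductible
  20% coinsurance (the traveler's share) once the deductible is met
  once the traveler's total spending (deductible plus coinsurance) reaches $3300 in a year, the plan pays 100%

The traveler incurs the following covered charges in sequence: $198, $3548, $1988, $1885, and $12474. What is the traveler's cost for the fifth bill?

$896.20

#1 ($198): entire amount goes to the deductible. Cost to traveler: $198. OOP to date $198.
#2 ($3548): $902 finishes the deductible; $2646 goes to coinsurance; coinsurance $2646 × 20% = $529.20. Traveler pays $1431.20; OOP now $1629.20.
#3 ($1988): 20% coinsurance on $1988 = $397.60. Cost to traveler: $397.60. OOP to date $2026.80.
#4 ($1885): deductible met; 20% of $1885 = $377. Traveler pays $377; OOP now $2403.80.
#5 ($12474): deductible already satisfied, so traveler's share is 20% × $12474 = $2494.80. Adding that to $2403.80 gives $4898.60, past the $3300 cap; traveler pays only $3300 − $2403.80 = $896.20.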